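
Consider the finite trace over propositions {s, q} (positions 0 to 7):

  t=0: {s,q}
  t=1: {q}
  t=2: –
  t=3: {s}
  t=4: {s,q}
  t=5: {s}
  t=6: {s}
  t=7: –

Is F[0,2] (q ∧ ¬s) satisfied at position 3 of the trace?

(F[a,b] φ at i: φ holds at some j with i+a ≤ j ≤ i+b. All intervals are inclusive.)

No

Check (q ∧ ¬s) at each j in [3,5]:
  j=3: false
  j=4: false
  j=5: false
No position in the window satisfies it → formula fails.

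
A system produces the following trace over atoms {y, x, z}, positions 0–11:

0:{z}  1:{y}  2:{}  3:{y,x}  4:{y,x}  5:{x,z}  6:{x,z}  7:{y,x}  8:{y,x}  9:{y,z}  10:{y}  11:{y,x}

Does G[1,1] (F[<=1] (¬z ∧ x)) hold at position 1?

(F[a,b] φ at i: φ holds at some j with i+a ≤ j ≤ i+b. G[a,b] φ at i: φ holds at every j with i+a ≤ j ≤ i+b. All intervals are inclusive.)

Holds

Check F[<=1] (¬z ∧ x) at every j in [2,2]:
  j=2: holds (witness at 3)
All positions satisfy it → formula holds.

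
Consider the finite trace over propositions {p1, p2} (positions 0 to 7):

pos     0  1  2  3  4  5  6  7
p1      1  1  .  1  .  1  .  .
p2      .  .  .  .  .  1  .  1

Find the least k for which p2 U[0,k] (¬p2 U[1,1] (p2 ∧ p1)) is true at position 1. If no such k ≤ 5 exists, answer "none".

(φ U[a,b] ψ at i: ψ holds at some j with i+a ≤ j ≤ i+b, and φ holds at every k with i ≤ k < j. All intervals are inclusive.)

none

Need earliest j ≥ 1 with (¬p2 U[1,1] (p2 ∧ p1)), and p2 at every k in [1,j-1].
  j=1: rhs fails.
  j=2: rhs fails.
  j=3: rhs fails.
  j=4: rhs holds but lhs fails at k=1.
  j=5: rhs fails.
  j=6: rhs fails.
No witness within the range → none.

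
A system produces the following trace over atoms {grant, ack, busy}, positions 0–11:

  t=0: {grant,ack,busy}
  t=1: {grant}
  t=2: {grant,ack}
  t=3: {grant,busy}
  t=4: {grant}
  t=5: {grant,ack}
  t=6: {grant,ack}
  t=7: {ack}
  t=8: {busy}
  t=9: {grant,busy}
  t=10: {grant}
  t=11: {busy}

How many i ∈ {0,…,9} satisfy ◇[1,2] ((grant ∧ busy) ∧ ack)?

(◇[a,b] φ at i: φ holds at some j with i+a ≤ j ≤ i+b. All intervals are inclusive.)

0

Evaluate at each i in [0,9]:
  i=0: ✗ (none in [1,2])
  i=1: ✗ (none in [2,3])
  i=2: ✗ (none in [3,4])
  i=3: ✗ (none in [4,5])
  i=4: ✗ (none in [5,6])
  i=5: ✗ (none in [6,7])
  i=6: ✗ (none in [7,8])
  i=7: ✗ (none in [8,9])
  i=8: ✗ (none in [9,10])
  i=9: ✗ (none in [10,11])
Positions where it holds: {} → 0.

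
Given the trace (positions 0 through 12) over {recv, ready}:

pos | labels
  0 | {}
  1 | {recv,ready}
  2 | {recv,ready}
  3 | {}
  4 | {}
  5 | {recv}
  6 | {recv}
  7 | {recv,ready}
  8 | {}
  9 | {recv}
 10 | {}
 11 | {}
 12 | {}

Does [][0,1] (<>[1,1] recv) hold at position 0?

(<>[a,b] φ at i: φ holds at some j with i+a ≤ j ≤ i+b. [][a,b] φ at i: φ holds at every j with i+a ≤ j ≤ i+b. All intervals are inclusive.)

True

Check <>[1,1] recv at every j in [0,1]:
  j=0: holds (witness at 1)
  j=1: holds (witness at 2)
All positions satisfy it → formula holds.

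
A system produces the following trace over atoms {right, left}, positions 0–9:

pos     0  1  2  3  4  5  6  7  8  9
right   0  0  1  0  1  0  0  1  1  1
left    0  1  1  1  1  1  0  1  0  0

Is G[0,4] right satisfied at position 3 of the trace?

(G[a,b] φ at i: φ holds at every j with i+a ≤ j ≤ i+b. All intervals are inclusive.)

Does not hold

Check right at every j in [3,7]:
  j=3: false
  j=4: true
  j=5: false
  j=6: false
  j=7: true
Fails at j=3 → formula fails.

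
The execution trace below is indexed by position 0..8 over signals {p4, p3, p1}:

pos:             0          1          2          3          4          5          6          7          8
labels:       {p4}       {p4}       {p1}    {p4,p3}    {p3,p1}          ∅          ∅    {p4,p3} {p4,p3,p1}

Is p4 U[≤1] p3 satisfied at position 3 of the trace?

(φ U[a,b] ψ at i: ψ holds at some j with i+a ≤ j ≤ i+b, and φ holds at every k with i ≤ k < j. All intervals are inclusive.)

Need some j in [3,4] with p3, and p4 at every k in [3,j-1].
  j=3: p3 holds; no prefix to check → satisfied.

Holds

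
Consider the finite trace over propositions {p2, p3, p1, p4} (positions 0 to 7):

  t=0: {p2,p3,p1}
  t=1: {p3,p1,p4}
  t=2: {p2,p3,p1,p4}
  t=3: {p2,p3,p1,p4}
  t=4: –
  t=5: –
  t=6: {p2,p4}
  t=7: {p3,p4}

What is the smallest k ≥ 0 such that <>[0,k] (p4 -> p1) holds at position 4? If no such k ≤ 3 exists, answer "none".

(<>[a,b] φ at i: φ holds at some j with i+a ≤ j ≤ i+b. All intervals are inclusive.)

0

Scan j = 4,5,… for (p4 -> p1):
  j=4: holds
First hit at j=4, so smallest k = 4-4 = 0.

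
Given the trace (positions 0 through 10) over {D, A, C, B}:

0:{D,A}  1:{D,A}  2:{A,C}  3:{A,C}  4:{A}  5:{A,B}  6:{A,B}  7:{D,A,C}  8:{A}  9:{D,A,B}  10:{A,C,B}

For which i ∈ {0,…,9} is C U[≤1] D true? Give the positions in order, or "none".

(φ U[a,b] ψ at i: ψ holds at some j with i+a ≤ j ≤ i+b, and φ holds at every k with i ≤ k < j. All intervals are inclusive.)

0, 1, 7, 9

Evaluate at each i in [0,9]:
  i=0: ✓ (rhs at j=0)
  i=1: ✓ (rhs at j=1)
  i=2: ✗ (no rhs in [2,3])
  i=3: ✗ (no rhs in [3,4])
  i=4: ✗ (no rhs in [4,5])
  i=5: ✗ (no rhs in [5,6])
  i=6: ✗ (lhs fails at k=6 before rhs at j=7)
  i=7: ✓ (rhs at j=7)
  i=8: ✗ (lhs fails at k=8 before rhs at j=9)
  i=9: ✓ (rhs at j=9)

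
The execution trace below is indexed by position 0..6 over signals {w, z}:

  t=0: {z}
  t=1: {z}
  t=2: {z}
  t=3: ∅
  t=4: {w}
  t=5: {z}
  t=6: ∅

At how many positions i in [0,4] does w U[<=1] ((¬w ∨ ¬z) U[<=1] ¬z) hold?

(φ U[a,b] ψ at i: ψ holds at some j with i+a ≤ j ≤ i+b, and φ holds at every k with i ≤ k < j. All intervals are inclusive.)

3

Evaluate at each i in [0,4]:
  i=0: ✗ (no rhs in [0,1])
  i=1: ✗ (lhs fails at k=1 before rhs at j=2)
  i=2: ✓ (rhs at j=2)
  i=3: ✓ (rhs at j=3)
  i=4: ✓ (rhs at j=4)
Positions where it holds: {2, 3, 4} → 3.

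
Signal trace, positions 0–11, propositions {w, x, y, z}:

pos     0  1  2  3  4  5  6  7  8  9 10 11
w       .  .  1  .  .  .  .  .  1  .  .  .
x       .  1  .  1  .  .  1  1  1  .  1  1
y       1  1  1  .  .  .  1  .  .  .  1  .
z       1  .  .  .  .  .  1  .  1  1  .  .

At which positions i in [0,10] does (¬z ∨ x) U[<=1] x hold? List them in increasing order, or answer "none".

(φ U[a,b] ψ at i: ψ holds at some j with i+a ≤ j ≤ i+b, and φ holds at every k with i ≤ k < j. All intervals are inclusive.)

Evaluate at each i in [0,10]:
  i=0: ✗ (lhs fails at k=0 before rhs at j=1)
  i=1: ✓ (rhs at j=1)
  i=2: ✓ (rhs at j=3; lhs holds on [2,2])
  i=3: ✓ (rhs at j=3)
  i=4: ✗ (no rhs in [4,5])
  i=5: ✓ (rhs at j=6; lhs holds on [5,5])
  i=6: ✓ (rhs at j=6)
  i=7: ✓ (rhs at j=7)
  i=8: ✓ (rhs at j=8)
  i=9: ✗ (lhs fails at k=9 before rhs at j=10)
  i=10: ✓ (rhs at j=10)

1, 2, 3, 5, 6, 7, 8, 10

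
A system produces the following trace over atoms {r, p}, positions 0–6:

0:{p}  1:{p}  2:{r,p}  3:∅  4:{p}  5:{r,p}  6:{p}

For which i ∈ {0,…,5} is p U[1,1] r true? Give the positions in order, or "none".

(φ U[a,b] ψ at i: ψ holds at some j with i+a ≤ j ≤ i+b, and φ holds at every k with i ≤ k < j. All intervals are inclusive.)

1, 4

Evaluate at each i in [0,5]:
  i=0: ✗ (no rhs in [1,1])
  i=1: ✓ (rhs at j=2; lhs holds on [1,1])
  i=2: ✗ (no rhs in [3,3])
  i=3: ✗ (no rhs in [4,4])
  i=4: ✓ (rhs at j=5; lhs holds on [4,4])
  i=5: ✗ (no rhs in [6,6])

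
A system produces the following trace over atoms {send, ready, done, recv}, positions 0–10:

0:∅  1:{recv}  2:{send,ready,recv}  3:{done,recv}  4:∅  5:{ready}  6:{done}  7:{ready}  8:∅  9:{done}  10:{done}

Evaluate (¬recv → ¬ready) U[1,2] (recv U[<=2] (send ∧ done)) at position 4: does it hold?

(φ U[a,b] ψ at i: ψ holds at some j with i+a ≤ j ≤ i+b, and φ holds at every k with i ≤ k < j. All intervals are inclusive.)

No

Need some j in [5,6] with (recv U[<=2] (send ∧ done)), and (¬recv → ¬ready) at every k in [4,j-1].
  j=5: (recv U[<=2] (send ∧ done)) — fails.
  j=6: (recv U[<=2] (send ∧ done)) — fails.
No j in the window works → until fails.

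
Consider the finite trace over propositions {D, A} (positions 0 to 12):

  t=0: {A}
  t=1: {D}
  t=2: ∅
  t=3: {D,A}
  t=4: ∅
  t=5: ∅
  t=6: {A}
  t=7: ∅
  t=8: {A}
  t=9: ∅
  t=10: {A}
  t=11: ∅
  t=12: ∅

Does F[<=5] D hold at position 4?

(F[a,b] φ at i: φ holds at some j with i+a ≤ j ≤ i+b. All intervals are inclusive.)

Check D at each j in [4,9]:
  j=4: false
  j=5: false
  j=6: false
  j=7: false
  j=8: false
  j=9: false
No position in the window satisfies it → formula fails.

Does not hold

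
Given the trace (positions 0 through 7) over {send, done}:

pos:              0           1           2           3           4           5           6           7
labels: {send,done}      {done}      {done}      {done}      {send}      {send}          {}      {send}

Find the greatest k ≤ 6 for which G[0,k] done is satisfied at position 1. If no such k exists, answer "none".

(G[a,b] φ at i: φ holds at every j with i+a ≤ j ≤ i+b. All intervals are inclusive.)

done must hold from j=1 onward; find where it first fails.
  j=1: holds
  j=2: holds
  j=3: holds
  j=4: fails
Holds on [1,3], so largest k = 2.

2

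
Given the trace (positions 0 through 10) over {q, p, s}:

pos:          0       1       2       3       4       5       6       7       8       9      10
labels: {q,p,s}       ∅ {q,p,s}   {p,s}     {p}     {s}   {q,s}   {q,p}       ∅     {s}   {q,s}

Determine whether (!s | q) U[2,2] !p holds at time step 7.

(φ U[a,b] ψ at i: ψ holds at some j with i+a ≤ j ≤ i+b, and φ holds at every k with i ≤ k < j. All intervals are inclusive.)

Yes

Need some j in [9,9] with !p, and (!s | q) at every k in [7,j-1].
  j=9: !p holds; (!s | q) holds at every k in [7,8] → satisfied.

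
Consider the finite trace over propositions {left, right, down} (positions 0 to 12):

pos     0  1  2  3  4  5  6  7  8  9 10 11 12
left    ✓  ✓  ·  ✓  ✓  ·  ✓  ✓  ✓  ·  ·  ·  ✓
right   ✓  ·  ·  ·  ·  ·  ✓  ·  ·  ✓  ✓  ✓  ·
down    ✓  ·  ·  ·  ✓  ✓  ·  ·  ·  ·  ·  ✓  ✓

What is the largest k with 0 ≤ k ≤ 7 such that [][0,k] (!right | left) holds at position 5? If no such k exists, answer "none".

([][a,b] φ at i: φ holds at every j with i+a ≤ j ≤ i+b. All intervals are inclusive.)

3

(!right | left) must hold from j=5 onward; find where it first fails.
  j=5: holds
  j=6: holds
  j=7: holds
  j=8: holds
  j=9: fails
Holds on [5,8], so largest k = 3.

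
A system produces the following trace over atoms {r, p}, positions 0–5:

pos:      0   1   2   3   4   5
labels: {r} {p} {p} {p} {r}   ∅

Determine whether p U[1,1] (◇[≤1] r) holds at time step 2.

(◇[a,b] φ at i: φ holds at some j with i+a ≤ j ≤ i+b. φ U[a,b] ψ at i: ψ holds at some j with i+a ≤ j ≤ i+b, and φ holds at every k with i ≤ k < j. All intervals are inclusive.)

Yes

Need some j in [3,3] with ◇[≤1] r, and p at every k in [2,j-1].
  j=3: ◇[≤1] r holds; p holds at every k in [2,2] → satisfied.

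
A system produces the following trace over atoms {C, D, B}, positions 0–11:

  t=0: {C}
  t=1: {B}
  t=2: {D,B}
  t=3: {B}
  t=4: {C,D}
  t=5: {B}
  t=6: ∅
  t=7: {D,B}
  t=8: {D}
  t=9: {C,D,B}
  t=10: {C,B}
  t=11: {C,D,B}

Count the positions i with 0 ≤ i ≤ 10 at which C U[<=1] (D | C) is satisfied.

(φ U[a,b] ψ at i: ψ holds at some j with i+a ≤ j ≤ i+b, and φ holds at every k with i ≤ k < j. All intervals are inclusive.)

Evaluate at each i in [0,10]:
  i=0: ✓ (rhs at j=0)
  i=1: ✗ (lhs fails at k=1 before rhs at j=2)
  i=2: ✓ (rhs at j=2)
  i=3: ✗ (lhs fails at k=3 before rhs at j=4)
  i=4: ✓ (rhs at j=4)
  i=5: ✗ (no rhs in [5,6])
  i=6: ✗ (lhs fails at k=6 before rhs at j=7)
  i=7: ✓ (rhs at j=7)
  i=8: ✓ (rhs at j=8)
  i=9: ✓ (rhs at j=9)
  i=10: ✓ (rhs at j=10)
Positions where it holds: {0, 2, 4, 7, 8, 9, 10} → 7.

7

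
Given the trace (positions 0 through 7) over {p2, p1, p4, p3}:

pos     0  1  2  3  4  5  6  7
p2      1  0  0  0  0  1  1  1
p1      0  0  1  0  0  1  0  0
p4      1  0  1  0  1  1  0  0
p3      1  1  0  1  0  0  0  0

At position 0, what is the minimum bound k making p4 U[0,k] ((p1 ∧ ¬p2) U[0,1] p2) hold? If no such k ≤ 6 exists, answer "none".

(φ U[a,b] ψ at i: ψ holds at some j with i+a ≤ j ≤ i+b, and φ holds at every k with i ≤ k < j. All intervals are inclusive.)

Need earliest j ≥ 0 with ((p1 ∧ ¬p2) U[0,1] p2), and p4 at every k in [0,j-1].
  j=0: rhs holds (empty prefix). k = 0.

0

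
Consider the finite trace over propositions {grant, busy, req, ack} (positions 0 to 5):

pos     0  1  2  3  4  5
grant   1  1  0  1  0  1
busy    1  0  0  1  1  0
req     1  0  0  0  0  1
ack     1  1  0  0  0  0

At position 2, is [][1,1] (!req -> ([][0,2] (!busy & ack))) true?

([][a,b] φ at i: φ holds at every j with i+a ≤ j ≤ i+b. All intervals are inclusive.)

No

Check (!req -> ([][0,2] (!busy & ack))) at every j in [3,3]:
  j=3: antecedent true; consequent fails at 3 → ✗
Fails at j=3 → formula fails.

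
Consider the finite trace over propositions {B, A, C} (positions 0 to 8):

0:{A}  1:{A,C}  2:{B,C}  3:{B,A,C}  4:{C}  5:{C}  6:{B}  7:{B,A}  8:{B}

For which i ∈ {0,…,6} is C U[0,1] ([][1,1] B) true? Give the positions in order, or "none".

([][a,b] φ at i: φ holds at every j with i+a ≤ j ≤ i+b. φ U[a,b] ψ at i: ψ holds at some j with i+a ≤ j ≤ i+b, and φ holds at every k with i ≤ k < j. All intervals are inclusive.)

Evaluate at each i in [0,6]:
  i=0: ✗ (lhs fails at k=0 before rhs at j=1)
  i=1: ✓ (rhs at j=1)
  i=2: ✓ (rhs at j=2)
  i=3: ✗ (no rhs in [3,4])
  i=4: ✓ (rhs at j=5; lhs holds on [4,4])
  i=5: ✓ (rhs at j=5)
  i=6: ✓ (rhs at j=6)

1, 2, 4, 5, 6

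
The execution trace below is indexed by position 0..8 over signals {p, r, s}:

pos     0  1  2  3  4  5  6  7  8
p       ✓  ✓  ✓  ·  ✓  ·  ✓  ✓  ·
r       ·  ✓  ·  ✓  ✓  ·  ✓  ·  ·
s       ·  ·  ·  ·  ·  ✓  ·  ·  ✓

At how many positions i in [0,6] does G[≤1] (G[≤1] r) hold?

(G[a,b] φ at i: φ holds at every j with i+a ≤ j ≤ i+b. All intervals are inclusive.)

0

Evaluate at each i in [0,6]:
  i=0: ✗ (fails at j=0)
  i=1: ✗ (fails at j=1)
  i=2: ✗ (fails at j=2)
  i=3: ✗ (fails at j=4)
  i=4: ✗ (fails at j=4)
  i=5: ✗ (fails at j=5)
  i=6: ✗ (fails at j=6)
Positions where it holds: {} → 0.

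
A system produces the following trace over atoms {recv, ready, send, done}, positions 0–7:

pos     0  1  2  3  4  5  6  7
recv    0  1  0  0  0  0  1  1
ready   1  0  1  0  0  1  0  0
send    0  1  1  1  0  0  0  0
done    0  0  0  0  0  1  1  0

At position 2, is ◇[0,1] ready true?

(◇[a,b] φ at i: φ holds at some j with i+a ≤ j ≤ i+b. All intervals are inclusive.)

True

Check ready at each j in [2,3]:
  j=2: true
  j=3: false
Found at j=2 → formula holds.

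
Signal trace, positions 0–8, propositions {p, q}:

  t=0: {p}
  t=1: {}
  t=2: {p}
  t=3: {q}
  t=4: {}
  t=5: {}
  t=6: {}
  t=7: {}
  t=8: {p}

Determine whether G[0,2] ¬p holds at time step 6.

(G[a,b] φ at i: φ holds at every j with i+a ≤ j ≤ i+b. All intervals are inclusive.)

Check ¬p at every j in [6,8]:
  j=6: true
  j=7: true
  j=8: false
Fails at j=8 → formula fails.

No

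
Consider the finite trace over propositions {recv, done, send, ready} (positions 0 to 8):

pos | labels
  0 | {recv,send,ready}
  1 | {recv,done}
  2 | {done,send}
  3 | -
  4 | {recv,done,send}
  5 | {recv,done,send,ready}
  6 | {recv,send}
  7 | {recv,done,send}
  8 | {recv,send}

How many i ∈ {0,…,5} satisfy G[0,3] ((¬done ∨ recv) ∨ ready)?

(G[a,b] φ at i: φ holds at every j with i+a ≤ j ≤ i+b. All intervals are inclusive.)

Evaluate at each i in [0,5]:
  i=0: ✗ (fails at j=2)
  i=1: ✗ (fails at j=2)
  i=2: ✗ (fails at j=2)
  i=3: ✓ (all of [3,6])
  i=4: ✓ (all of [4,7])
  i=5: ✓ (all of [5,8])
Positions where it holds: {3, 4, 5} → 3.

3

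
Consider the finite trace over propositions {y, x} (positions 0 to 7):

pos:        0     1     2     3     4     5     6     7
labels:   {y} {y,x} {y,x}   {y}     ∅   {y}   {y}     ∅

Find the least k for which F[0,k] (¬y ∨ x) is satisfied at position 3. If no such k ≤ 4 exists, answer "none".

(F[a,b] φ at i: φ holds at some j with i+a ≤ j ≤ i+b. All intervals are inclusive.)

Scan j = 3,4,… for (¬y ∨ x):
  j=3: fails
  j=4: holds
First hit at j=4, so smallest k = 4-3 = 1.

1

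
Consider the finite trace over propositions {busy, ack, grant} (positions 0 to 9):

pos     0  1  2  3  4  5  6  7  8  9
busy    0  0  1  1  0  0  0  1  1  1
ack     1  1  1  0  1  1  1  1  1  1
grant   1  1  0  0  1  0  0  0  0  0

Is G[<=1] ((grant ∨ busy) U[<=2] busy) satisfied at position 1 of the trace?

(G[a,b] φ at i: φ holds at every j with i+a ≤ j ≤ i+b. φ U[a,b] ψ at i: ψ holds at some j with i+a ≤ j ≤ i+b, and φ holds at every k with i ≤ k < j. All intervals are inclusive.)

Holds

Check ((grant ∨ busy) U[<=2] busy) at every j in [1,2]:
  j=1: holds
  j=2: holds
All positions satisfy it → formula holds.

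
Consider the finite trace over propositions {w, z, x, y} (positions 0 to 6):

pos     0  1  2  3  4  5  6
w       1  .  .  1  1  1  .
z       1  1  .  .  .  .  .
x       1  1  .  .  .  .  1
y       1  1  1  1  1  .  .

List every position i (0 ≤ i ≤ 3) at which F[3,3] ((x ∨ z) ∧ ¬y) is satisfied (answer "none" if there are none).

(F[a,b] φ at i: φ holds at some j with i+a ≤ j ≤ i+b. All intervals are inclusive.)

Evaluate at each i in [0,3]:
  i=0: ✗ (none in [3,3])
  i=1: ✗ (none in [4,4])
  i=2: ✗ (none in [5,5])
  i=3: ✓ (witness j=6)

3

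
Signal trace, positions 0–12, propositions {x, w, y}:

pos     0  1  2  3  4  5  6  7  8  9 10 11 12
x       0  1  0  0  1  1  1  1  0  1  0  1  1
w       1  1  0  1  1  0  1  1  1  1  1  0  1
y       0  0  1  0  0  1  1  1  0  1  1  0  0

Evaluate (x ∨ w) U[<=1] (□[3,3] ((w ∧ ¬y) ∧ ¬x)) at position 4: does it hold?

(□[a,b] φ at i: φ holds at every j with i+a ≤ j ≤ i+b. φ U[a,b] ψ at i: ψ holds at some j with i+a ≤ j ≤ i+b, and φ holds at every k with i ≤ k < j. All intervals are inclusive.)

Need some j in [4,5] with □[3,3] ((w ∧ ¬y) ∧ ¬x), and (x ∨ w) at every k in [4,j-1].
  j=4: □[3,3] ((w ∧ ¬y) ∧ ¬x) — fails at 7.
  j=5: □[3,3] ((w ∧ ¬y) ∧ ¬x) holds; (x ∨ w) holds at every k in [4,4] → satisfied.

Holds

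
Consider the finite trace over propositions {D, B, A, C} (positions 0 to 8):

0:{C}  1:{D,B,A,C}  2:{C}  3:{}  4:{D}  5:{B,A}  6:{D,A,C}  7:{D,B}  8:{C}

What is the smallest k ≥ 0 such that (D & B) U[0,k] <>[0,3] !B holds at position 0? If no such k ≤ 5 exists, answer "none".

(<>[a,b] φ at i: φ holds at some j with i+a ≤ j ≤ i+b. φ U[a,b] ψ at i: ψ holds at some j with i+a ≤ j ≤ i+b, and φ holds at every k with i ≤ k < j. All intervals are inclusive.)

Need earliest j ≥ 0 with <>[0,3] !B, and (D & B) at every k in [0,j-1].
  j=0: rhs holds (empty prefix). k = 0.

0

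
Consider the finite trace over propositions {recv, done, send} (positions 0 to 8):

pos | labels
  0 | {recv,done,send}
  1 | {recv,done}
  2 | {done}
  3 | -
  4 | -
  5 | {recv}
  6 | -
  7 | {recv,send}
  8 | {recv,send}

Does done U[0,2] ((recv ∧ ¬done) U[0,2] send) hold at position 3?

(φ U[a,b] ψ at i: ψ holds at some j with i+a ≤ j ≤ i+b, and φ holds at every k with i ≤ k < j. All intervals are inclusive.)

No

Need some j in [3,5] with ((recv ∧ ¬done) U[0,2] send), and done at every k in [3,j-1].
  j=3: ((recv ∧ ¬done) U[0,2] send) — fails.
  j=4: ((recv ∧ ¬done) U[0,2] send) — fails.
  j=5: ((recv ∧ ¬done) U[0,2] send) — fails.
No j in the window works → until fails.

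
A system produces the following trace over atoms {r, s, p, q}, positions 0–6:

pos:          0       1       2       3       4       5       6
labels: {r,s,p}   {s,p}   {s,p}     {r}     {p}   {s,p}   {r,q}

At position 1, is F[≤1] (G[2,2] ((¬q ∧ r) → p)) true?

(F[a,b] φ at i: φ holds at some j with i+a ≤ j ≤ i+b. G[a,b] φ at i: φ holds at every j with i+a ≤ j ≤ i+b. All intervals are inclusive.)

Check G[2,2] ((¬q ∧ r) → p) at each j in [1,2]:
  j=1: fails at 3
  j=2: holds on [4,4]
Found at j=2 → formula holds.

Holds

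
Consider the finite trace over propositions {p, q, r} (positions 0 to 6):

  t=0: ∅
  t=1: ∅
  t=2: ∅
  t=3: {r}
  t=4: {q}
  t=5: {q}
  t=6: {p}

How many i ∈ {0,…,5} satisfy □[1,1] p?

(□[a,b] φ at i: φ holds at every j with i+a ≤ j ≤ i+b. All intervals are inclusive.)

Evaluate at each i in [0,5]:
  i=0: ✗ (fails at j=1)
  i=1: ✗ (fails at j=2)
  i=2: ✗ (fails at j=3)
  i=3: ✗ (fails at j=4)
  i=4: ✗ (fails at j=5)
  i=5: ✓ (all of [6,6])
Positions where it holds: {5} → 1.

1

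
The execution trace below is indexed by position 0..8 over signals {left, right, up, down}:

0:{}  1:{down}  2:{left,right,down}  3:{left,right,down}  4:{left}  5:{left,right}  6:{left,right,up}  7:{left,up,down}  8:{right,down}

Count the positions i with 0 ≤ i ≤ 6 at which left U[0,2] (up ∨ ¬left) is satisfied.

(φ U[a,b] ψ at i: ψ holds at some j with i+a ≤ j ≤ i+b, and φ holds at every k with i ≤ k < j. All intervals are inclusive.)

Evaluate at each i in [0,6]:
  i=0: ✓ (rhs at j=0)
  i=1: ✓ (rhs at j=1)
  i=2: ✗ (no rhs in [2,4])
  i=3: ✗ (no rhs in [3,5])
  i=4: ✓ (rhs at j=6; lhs holds on [4,5])
  i=5: ✓ (rhs at j=6; lhs holds on [5,5])
  i=6: ✓ (rhs at j=6)
Positions where it holds: {0, 1, 4, 5, 6} → 5.

5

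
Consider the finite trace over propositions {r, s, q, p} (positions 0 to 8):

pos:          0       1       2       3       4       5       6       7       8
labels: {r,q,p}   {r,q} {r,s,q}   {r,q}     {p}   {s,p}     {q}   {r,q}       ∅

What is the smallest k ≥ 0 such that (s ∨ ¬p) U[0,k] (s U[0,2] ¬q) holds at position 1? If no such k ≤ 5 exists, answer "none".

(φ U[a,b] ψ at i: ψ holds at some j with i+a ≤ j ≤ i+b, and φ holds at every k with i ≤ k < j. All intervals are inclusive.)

3

Need earliest j ≥ 1 with (s U[0,2] ¬q), and (s ∨ ¬p) at every k in [1,j-1].
  j=1: rhs fails.
  j=2: rhs fails.
  j=3: rhs fails.
  j=4: rhs holds; lhs holds on [1,3]. k = 3.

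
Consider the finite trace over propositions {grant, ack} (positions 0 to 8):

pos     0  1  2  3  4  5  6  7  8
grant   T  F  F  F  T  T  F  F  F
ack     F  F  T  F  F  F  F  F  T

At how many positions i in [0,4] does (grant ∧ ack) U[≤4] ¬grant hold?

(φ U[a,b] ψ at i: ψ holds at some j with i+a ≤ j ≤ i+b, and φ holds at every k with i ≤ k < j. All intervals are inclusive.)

3

Evaluate at each i in [0,4]:
  i=0: ✗ (lhs fails at k=0 before rhs at j=1)
  i=1: ✓ (rhs at j=1)
  i=2: ✓ (rhs at j=2)
  i=3: ✓ (rhs at j=3)
  i=4: ✗ (lhs fails at k=4 before rhs at j=6)
Positions where it holds: {1, 2, 3} → 3.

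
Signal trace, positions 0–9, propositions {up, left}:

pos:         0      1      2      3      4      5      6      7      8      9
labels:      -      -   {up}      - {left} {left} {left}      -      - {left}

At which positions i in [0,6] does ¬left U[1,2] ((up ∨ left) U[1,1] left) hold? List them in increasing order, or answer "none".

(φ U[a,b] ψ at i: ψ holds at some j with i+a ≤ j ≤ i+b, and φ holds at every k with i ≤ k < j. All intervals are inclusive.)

2, 3

Evaluate at each i in [0,6]:
  i=0: ✗ (no rhs in [1,2])
  i=1: ✗ (no rhs in [2,3])
  i=2: ✓ (rhs at j=4; lhs holds on [2,3])
  i=3: ✓ (rhs at j=4; lhs holds on [3,3])
  i=4: ✗ (lhs fails at k=4 before rhs at j=5)
  i=5: ✗ (no rhs in [6,7])
  i=6: ✗ (no rhs in [7,8])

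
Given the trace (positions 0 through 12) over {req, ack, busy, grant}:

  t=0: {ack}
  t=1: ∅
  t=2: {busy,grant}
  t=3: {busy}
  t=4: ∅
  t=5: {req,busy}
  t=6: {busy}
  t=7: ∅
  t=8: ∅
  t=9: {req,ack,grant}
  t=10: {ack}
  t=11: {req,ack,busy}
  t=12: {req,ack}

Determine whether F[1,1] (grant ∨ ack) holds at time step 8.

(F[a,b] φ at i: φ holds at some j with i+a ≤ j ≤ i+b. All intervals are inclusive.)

True

Check (grant ∨ ack) at each j in [9,9]:
  j=9: true
Found at j=9 → formula holds.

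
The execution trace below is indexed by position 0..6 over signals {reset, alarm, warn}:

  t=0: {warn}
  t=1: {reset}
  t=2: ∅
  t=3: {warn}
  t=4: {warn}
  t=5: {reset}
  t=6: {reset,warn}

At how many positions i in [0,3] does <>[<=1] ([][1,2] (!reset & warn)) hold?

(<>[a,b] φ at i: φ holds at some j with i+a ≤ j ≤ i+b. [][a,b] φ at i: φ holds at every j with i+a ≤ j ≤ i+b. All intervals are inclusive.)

2

Evaluate at each i in [0,3]:
  i=0: ✗ (none in [0,1])
  i=1: ✓ (witness j=2)
  i=2: ✓ (witness j=2)
  i=3: ✗ (none in [3,4])
Positions where it holds: {1, 2} → 2.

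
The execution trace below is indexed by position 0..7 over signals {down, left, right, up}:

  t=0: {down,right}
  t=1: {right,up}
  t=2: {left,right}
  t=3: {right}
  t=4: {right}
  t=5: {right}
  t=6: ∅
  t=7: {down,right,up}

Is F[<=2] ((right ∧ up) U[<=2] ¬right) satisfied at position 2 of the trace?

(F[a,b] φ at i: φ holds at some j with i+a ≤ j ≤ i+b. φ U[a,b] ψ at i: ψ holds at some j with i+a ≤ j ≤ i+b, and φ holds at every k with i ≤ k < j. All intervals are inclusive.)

Check ((right ∧ up) U[<=2] ¬right) at each j in [2,4]:
  j=2: fails
  j=3: fails
  j=4: fails
No position in the window satisfies it → formula fails.

No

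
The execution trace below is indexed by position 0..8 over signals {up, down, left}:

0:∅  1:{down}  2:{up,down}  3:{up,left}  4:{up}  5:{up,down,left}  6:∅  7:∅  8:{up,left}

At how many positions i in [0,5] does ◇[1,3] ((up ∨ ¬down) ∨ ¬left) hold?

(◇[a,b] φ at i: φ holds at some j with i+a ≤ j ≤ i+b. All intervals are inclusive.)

6

Evaluate at each i in [0,5]:
  i=0: ✓ (witness j=1)
  i=1: ✓ (witness j=2)
  i=2: ✓ (witness j=3)
  i=3: ✓ (witness j=4)
  i=4: ✓ (witness j=5)
  i=5: ✓ (witness j=6)
Positions where it holds: {0, 1, 2, 3, 4, 5} → 6.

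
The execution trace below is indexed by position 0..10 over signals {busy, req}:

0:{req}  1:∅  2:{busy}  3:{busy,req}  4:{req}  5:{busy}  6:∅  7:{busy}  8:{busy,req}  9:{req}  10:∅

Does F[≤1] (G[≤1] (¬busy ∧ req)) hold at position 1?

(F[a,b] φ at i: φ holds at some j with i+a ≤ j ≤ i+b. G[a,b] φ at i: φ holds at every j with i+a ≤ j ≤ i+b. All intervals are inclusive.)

Check G[≤1] (¬busy ∧ req) at each j in [1,2]:
  j=1: fails at 1
  j=2: fails at 2
No position in the window satisfies it → formula fails.

No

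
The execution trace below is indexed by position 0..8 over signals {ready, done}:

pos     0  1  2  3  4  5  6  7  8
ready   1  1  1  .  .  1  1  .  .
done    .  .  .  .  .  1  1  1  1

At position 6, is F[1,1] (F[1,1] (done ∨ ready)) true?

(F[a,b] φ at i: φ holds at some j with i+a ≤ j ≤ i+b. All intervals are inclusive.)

Check F[1,1] (done ∨ ready) at each j in [7,7]:
  j=7: holds (witness at 8)
Found at j=7 → formula holds.

Yes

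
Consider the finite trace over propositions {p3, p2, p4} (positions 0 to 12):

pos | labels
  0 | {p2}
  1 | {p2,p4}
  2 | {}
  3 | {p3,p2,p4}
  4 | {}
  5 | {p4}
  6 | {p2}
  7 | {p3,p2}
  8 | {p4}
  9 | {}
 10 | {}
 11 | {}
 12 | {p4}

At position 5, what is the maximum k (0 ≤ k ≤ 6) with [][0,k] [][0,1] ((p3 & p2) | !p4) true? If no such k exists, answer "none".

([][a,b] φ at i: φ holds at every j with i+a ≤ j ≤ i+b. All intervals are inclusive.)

[][0,1] ((p3 & p2) | !p4) must hold from j=5 onward; find where it first fails.
  j=5: fails → no k works.

none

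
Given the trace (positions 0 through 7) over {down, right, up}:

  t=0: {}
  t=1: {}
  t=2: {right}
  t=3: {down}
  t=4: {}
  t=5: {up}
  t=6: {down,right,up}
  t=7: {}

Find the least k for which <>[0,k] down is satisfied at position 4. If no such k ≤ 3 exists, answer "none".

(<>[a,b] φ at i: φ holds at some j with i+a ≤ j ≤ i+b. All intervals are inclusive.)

2

Scan j = 4,5,… for down:
  j=4: fails
  j=5: fails
  j=6: holds
First hit at j=6, so smallest k = 6-4 = 2.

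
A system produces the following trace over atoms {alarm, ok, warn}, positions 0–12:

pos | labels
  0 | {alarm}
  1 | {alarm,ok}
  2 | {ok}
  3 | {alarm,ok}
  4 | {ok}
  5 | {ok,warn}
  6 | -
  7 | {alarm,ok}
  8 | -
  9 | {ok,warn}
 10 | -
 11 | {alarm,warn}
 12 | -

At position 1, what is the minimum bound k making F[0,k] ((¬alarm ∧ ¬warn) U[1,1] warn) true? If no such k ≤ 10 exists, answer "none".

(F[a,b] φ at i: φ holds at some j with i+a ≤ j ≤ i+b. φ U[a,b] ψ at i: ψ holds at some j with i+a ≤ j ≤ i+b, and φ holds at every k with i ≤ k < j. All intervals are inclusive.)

3

Scan j = 1,2,… for ((¬alarm ∧ ¬warn) U[1,1] warn):
  j=1: fails
  j=2: fails
  j=3: fails
  j=4: holds
First hit at j=4, so smallest k = 4-1 = 3.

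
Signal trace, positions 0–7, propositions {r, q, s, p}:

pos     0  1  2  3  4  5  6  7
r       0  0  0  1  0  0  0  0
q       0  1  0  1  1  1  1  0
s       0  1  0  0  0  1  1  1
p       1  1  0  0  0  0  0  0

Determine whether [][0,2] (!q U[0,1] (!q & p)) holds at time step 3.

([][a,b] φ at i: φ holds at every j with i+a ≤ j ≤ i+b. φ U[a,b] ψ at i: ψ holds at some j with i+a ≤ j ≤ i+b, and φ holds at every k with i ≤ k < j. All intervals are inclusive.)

Check (!q U[0,1] (!q & p)) at every j in [3,5]:
  j=3: fails
  j=4: fails
  j=5: fails
Fails at j=3 → formula fails.

Does not hold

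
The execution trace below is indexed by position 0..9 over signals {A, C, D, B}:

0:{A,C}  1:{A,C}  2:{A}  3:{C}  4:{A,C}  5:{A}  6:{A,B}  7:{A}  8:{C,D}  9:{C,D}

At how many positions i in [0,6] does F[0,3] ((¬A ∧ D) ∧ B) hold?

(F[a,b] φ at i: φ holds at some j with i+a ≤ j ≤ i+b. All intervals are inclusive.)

Evaluate at each i in [0,6]:
  i=0: ✗ (none in [0,3])
  i=1: ✗ (none in [1,4])
  i=2: ✗ (none in [2,5])
  i=3: ✗ (none in [3,6])
  i=4: ✗ (none in [4,7])
  i=5: ✗ (none in [5,8])
  i=6: ✗ (none in [6,9])
Positions where it holds: {} → 0.

0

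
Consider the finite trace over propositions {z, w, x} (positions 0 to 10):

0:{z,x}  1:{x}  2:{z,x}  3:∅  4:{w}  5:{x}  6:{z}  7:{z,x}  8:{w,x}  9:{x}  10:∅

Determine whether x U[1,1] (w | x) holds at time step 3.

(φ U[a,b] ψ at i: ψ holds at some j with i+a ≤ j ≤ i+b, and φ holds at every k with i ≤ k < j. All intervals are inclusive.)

Need some j in [4,4] with (w | x), and x at every k in [3,j-1].
  j=4: (w | x) holds, but x fails at k=3 → not this j.
No j in the window works → until fails.

No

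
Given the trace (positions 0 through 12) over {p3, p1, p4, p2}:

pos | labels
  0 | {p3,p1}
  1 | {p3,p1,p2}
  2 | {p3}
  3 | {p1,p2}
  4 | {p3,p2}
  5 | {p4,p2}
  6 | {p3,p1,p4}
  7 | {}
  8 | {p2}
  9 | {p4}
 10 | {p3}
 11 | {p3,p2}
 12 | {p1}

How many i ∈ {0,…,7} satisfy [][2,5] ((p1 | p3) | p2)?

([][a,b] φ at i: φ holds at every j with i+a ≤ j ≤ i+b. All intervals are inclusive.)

2

Evaluate at each i in [0,7]:
  i=0: ✓ (all of [2,5])
  i=1: ✓ (all of [3,6])
  i=2: ✗ (fails at j=7)
  i=3: ✗ (fails at j=7)
  i=4: ✗ (fails at j=7)
  i=5: ✗ (fails at j=7)
  i=6: ✗ (fails at j=9)
  i=7: ✗ (fails at j=9)
Positions where it holds: {0, 1} → 2.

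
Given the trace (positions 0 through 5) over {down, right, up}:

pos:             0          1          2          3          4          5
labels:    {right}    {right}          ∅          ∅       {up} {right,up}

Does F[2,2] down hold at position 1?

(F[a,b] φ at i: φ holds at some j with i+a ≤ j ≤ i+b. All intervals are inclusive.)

Check down at each j in [3,3]:
  j=3: false
No position in the window satisfies it → formula fails.

No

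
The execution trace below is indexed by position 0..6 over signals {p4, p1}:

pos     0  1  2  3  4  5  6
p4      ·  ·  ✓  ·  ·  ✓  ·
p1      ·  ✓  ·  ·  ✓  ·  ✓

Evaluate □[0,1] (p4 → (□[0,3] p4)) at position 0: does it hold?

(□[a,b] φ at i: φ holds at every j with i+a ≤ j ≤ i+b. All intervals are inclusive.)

Yes

Check (p4 → (□[0,3] p4)) at every j in [0,1]:
  j=0: antecedent false → ✓
  j=1: antecedent false → ✓
All positions satisfy it → formula holds.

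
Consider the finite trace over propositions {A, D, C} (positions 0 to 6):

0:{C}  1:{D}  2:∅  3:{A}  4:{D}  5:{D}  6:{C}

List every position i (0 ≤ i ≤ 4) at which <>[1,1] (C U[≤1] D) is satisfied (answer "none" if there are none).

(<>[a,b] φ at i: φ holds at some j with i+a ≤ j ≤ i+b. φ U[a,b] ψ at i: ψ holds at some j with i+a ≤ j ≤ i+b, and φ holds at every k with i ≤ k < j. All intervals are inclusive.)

0, 3, 4

Evaluate at each i in [0,4]:
  i=0: ✓ (witness j=1)
  i=1: ✗ (none in [2,2])
  i=2: ✗ (none in [3,3])
  i=3: ✓ (witness j=4)
  i=4: ✓ (witness j=5)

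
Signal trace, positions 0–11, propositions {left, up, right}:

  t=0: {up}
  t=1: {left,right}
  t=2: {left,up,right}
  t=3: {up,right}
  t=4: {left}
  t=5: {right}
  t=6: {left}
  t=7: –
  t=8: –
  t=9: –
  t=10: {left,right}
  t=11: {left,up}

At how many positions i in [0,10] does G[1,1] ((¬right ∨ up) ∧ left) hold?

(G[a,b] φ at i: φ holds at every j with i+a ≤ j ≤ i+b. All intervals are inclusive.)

Evaluate at each i in [0,10]:
  i=0: ✗ (fails at j=1)
  i=1: ✓ (all of [2,2])
  i=2: ✗ (fails at j=3)
  i=3: ✓ (all of [4,4])
  i=4: ✗ (fails at j=5)
  i=5: ✓ (all of [6,6])
  i=6: ✗ (fails at j=7)
  i=7: ✗ (fails at j=8)
  i=8: ✗ (fails at j=9)
  i=9: ✗ (fails at j=10)
  i=10: ✓ (all of [11,11])
Positions where it holds: {1, 3, 5, 10} → 4.

4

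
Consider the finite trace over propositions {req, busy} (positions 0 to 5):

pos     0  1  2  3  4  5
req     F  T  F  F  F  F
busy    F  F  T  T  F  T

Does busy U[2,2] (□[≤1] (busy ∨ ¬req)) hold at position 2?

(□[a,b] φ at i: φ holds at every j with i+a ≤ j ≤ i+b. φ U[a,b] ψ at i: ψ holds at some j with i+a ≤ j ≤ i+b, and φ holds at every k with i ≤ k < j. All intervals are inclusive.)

Need some j in [4,4] with □[≤1] (busy ∨ ¬req), and busy at every k in [2,j-1].
  j=4: □[≤1] (busy ∨ ¬req) holds; busy holds at every k in [2,3] → satisfied.

Yes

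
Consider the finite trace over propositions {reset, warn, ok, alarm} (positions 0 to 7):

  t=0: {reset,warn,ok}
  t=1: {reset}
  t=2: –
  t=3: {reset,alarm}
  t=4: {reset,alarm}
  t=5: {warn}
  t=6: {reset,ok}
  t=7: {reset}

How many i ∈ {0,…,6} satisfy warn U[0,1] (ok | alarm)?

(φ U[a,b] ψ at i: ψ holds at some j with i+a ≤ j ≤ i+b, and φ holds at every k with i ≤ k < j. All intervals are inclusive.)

5

Evaluate at each i in [0,6]:
  i=0: ✓ (rhs at j=0)
  i=1: ✗ (no rhs in [1,2])
  i=2: ✗ (lhs fails at k=2 before rhs at j=3)
  i=3: ✓ (rhs at j=3)
  i=4: ✓ (rhs at j=4)
  i=5: ✓ (rhs at j=6; lhs holds on [5,5])
  i=6: ✓ (rhs at j=6)
Positions where it holds: {0, 3, 4, 5, 6} → 5.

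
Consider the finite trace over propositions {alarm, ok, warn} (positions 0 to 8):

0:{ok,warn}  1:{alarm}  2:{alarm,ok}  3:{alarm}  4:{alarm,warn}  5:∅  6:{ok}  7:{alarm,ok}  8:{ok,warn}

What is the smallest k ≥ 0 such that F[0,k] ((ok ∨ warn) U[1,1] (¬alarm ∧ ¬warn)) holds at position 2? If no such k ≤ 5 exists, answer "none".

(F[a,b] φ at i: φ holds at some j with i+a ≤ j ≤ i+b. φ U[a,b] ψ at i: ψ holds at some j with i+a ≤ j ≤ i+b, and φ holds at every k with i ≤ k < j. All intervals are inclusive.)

2

Scan j = 2,3,… for ((ok ∨ warn) U[1,1] (¬alarm ∧ ¬warn)):
  j=2: fails
  j=3: fails
  j=4: holds
First hit at j=4, so smallest k = 4-2 = 2.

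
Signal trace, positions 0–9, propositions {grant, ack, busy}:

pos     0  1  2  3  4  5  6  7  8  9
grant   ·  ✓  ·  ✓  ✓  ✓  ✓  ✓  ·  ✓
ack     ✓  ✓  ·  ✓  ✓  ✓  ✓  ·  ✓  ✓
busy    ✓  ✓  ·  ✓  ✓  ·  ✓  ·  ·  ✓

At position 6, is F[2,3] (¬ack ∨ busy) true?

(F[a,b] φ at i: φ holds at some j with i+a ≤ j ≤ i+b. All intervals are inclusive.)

Holds

Check (¬ack ∨ busy) at each j in [8,9]:
  j=8: false
  j=9: true
Found at j=9 → formula holds.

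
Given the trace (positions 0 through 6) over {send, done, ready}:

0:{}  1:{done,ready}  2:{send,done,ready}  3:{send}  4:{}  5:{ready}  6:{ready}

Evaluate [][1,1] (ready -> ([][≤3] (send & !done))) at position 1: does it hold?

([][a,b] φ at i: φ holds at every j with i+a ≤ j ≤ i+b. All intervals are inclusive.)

Check (ready -> ([][≤3] (send & !done))) at every j in [2,2]:
  j=2: antecedent true; consequent fails at 2 → ✗
Fails at j=2 → formula fails.

False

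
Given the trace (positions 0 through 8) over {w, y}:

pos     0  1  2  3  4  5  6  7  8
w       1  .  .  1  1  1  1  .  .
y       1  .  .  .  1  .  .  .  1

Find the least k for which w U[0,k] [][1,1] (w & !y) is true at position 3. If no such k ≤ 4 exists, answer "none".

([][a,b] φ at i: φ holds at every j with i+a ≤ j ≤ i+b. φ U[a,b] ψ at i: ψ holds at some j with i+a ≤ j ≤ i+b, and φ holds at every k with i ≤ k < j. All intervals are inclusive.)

Need earliest j ≥ 3 with [][1,1] (w & !y), and w at every k in [3,j-1].
  j=3: rhs fails.
  j=4: rhs holds; lhs holds on [3,3]. k = 1.

1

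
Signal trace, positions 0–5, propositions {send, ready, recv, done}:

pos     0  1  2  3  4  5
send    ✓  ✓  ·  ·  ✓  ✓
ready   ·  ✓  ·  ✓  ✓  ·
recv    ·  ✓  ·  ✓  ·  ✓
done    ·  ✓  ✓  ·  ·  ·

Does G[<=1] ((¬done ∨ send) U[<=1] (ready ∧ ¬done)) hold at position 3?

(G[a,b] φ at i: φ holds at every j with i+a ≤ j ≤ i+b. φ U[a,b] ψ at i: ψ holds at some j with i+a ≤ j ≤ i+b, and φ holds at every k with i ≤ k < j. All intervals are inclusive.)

Yes

Check ((¬done ∨ send) U[<=1] (ready ∧ ¬done)) at every j in [3,4]:
  j=3: holds
  j=4: holds
All positions satisfy it → formula holds.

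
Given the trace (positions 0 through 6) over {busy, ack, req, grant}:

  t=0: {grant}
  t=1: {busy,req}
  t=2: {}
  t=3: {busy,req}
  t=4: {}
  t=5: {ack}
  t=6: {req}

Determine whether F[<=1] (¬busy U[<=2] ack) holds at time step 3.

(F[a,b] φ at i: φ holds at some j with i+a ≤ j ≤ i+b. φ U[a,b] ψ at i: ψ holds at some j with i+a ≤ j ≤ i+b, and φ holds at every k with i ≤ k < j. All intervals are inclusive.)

Check (¬busy U[<=2] ack) at each j in [3,4]:
  j=3: fails
  j=4: holds
Found at j=4 → formula holds.

Yes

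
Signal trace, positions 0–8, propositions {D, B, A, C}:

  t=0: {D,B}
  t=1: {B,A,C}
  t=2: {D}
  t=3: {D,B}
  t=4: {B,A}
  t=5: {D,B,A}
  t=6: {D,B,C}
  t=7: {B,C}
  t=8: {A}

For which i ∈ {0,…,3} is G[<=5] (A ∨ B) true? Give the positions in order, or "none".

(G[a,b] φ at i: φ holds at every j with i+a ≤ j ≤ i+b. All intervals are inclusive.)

Evaluate at each i in [0,3]:
  i=0: ✗ (fails at j=2)
  i=1: ✗ (fails at j=2)
  i=2: ✗ (fails at j=2)
  i=3: ✓ (all of [3,8])

3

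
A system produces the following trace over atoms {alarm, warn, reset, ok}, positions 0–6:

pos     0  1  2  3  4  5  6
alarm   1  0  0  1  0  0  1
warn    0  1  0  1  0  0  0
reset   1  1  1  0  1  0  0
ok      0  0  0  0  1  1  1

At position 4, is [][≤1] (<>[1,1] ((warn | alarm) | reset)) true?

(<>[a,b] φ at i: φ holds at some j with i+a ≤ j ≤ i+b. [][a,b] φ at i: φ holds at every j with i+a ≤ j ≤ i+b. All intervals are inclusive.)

Does not hold

Check <>[1,1] ((warn | alarm) | reset) at every j in [4,5]:
  j=4: fails (none in [5,5])
  j=5: holds (witness at 6)
Fails at j=4 → formula fails.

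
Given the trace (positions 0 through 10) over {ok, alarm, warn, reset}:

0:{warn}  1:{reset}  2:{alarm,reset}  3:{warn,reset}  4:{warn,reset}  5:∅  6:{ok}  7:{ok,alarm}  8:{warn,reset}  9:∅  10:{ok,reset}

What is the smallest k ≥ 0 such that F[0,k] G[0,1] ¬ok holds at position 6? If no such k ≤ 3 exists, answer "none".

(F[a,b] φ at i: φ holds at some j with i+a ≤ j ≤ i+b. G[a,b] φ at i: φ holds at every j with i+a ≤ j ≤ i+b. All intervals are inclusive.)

Scan j = 6,7,… for G[0,1] ¬ok:
  j=6: fails
  j=7: fails
  j=8: holds
First hit at j=8, so smallest k = 8-6 = 2.

2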